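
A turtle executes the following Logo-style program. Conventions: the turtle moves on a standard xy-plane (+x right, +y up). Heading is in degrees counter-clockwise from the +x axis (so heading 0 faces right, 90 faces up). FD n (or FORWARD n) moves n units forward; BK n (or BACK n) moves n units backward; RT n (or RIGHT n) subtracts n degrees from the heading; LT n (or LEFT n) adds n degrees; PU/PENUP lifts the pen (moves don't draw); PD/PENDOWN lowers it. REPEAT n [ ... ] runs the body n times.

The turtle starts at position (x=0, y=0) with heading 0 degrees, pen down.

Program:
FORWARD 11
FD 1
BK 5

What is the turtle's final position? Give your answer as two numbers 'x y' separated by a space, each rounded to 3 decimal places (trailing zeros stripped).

Answer: 7 0

Derivation:
Executing turtle program step by step:
Start: pos=(0,0), heading=0, pen down
FD 11: (0,0) -> (11,0) [heading=0, draw]
FD 1: (11,0) -> (12,0) [heading=0, draw]
BK 5: (12,0) -> (7,0) [heading=0, draw]
Final: pos=(7,0), heading=0, 3 segment(s) drawn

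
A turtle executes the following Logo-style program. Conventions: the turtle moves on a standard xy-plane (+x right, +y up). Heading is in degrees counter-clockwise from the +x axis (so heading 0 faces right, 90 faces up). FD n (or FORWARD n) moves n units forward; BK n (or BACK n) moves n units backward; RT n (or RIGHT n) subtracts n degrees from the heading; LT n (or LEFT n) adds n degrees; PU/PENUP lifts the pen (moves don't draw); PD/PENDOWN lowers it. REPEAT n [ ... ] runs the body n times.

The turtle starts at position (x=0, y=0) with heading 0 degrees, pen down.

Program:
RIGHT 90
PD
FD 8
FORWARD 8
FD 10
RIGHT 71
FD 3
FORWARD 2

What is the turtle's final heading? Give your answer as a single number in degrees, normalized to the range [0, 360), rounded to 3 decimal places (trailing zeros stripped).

Executing turtle program step by step:
Start: pos=(0,0), heading=0, pen down
RT 90: heading 0 -> 270
PD: pen down
FD 8: (0,0) -> (0,-8) [heading=270, draw]
FD 8: (0,-8) -> (0,-16) [heading=270, draw]
FD 10: (0,-16) -> (0,-26) [heading=270, draw]
RT 71: heading 270 -> 199
FD 3: (0,-26) -> (-2.837,-26.977) [heading=199, draw]
FD 2: (-2.837,-26.977) -> (-4.728,-27.628) [heading=199, draw]
Final: pos=(-4.728,-27.628), heading=199, 5 segment(s) drawn

Answer: 199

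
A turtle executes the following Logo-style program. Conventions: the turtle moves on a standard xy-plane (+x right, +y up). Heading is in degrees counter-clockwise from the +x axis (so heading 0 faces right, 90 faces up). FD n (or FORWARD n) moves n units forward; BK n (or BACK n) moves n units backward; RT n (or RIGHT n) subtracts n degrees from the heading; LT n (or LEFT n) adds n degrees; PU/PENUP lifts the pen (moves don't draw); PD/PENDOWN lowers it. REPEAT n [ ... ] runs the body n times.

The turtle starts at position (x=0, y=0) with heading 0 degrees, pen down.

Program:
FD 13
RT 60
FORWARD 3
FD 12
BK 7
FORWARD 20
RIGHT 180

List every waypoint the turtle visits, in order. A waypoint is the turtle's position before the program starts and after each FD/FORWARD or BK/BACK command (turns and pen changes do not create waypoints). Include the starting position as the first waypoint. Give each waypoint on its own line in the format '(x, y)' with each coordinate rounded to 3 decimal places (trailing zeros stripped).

Executing turtle program step by step:
Start: pos=(0,0), heading=0, pen down
FD 13: (0,0) -> (13,0) [heading=0, draw]
RT 60: heading 0 -> 300
FD 3: (13,0) -> (14.5,-2.598) [heading=300, draw]
FD 12: (14.5,-2.598) -> (20.5,-12.99) [heading=300, draw]
BK 7: (20.5,-12.99) -> (17,-6.928) [heading=300, draw]
FD 20: (17,-6.928) -> (27,-24.249) [heading=300, draw]
RT 180: heading 300 -> 120
Final: pos=(27,-24.249), heading=120, 5 segment(s) drawn
Waypoints (6 total):
(0, 0)
(13, 0)
(14.5, -2.598)
(20.5, -12.99)
(17, -6.928)
(27, -24.249)

Answer: (0, 0)
(13, 0)
(14.5, -2.598)
(20.5, -12.99)
(17, -6.928)
(27, -24.249)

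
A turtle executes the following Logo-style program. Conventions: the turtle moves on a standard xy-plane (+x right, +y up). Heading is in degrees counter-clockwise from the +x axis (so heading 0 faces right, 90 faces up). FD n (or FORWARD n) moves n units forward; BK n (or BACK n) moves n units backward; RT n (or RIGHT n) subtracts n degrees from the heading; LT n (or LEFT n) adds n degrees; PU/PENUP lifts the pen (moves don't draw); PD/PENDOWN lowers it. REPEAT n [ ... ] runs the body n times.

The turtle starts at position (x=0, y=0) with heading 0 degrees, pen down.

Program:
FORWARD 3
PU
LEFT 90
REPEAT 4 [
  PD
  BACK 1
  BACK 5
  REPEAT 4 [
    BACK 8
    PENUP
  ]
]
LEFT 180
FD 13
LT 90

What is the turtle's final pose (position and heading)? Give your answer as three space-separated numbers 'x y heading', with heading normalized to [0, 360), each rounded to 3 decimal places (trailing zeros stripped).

Executing turtle program step by step:
Start: pos=(0,0), heading=0, pen down
FD 3: (0,0) -> (3,0) [heading=0, draw]
PU: pen up
LT 90: heading 0 -> 90
REPEAT 4 [
  -- iteration 1/4 --
  PD: pen down
  BK 1: (3,0) -> (3,-1) [heading=90, draw]
  BK 5: (3,-1) -> (3,-6) [heading=90, draw]
  REPEAT 4 [
    -- iteration 1/4 --
    BK 8: (3,-6) -> (3,-14) [heading=90, draw]
    PU: pen up
    -- iteration 2/4 --
    BK 8: (3,-14) -> (3,-22) [heading=90, move]
    PU: pen up
    -- iteration 3/4 --
    BK 8: (3,-22) -> (3,-30) [heading=90, move]
    PU: pen up
    -- iteration 4/4 --
    BK 8: (3,-30) -> (3,-38) [heading=90, move]
    PU: pen up
  ]
  -- iteration 2/4 --
  PD: pen down
  BK 1: (3,-38) -> (3,-39) [heading=90, draw]
  BK 5: (3,-39) -> (3,-44) [heading=90, draw]
  REPEAT 4 [
    -- iteration 1/4 --
    BK 8: (3,-44) -> (3,-52) [heading=90, draw]
    PU: pen up
    -- iteration 2/4 --
    BK 8: (3,-52) -> (3,-60) [heading=90, move]
    PU: pen up
    -- iteration 3/4 --
    BK 8: (3,-60) -> (3,-68) [heading=90, move]
    PU: pen up
    -- iteration 4/4 --
    BK 8: (3,-68) -> (3,-76) [heading=90, move]
    PU: pen up
  ]
  -- iteration 3/4 --
  PD: pen down
  BK 1: (3,-76) -> (3,-77) [heading=90, draw]
  BK 5: (3,-77) -> (3,-82) [heading=90, draw]
  REPEAT 4 [
    -- iteration 1/4 --
    BK 8: (3,-82) -> (3,-90) [heading=90, draw]
    PU: pen up
    -- iteration 2/4 --
    BK 8: (3,-90) -> (3,-98) [heading=90, move]
    PU: pen up
    -- iteration 3/4 --
    BK 8: (3,-98) -> (3,-106) [heading=90, move]
    PU: pen up
    -- iteration 4/4 --
    BK 8: (3,-106) -> (3,-114) [heading=90, move]
    PU: pen up
  ]
  -- iteration 4/4 --
  PD: pen down
  BK 1: (3,-114) -> (3,-115) [heading=90, draw]
  BK 5: (3,-115) -> (3,-120) [heading=90, draw]
  REPEAT 4 [
    -- iteration 1/4 --
    BK 8: (3,-120) -> (3,-128) [heading=90, draw]
    PU: pen up
    -- iteration 2/4 --
    BK 8: (3,-128) -> (3,-136) [heading=90, move]
    PU: pen up
    -- iteration 3/4 --
    BK 8: (3,-136) -> (3,-144) [heading=90, move]
    PU: pen up
    -- iteration 4/4 --
    BK 8: (3,-144) -> (3,-152) [heading=90, move]
    PU: pen up
  ]
]
LT 180: heading 90 -> 270
FD 13: (3,-152) -> (3,-165) [heading=270, move]
LT 90: heading 270 -> 0
Final: pos=(3,-165), heading=0, 13 segment(s) drawn

Answer: 3 -165 0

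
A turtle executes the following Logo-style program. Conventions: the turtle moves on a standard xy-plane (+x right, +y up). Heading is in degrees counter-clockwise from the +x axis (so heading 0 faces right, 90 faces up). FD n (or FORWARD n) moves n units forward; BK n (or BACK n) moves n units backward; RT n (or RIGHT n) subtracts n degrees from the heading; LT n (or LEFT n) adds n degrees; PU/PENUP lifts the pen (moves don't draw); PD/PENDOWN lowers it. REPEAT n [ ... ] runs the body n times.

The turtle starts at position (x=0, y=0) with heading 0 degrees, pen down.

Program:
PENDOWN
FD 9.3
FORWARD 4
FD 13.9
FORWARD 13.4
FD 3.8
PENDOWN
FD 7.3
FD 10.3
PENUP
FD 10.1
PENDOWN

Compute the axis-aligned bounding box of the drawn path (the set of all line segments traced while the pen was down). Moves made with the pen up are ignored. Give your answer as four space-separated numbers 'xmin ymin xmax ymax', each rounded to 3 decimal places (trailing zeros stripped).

Executing turtle program step by step:
Start: pos=(0,0), heading=0, pen down
PD: pen down
FD 9.3: (0,0) -> (9.3,0) [heading=0, draw]
FD 4: (9.3,0) -> (13.3,0) [heading=0, draw]
FD 13.9: (13.3,0) -> (27.2,0) [heading=0, draw]
FD 13.4: (27.2,0) -> (40.6,0) [heading=0, draw]
FD 3.8: (40.6,0) -> (44.4,0) [heading=0, draw]
PD: pen down
FD 7.3: (44.4,0) -> (51.7,0) [heading=0, draw]
FD 10.3: (51.7,0) -> (62,0) [heading=0, draw]
PU: pen up
FD 10.1: (62,0) -> (72.1,0) [heading=0, move]
PD: pen down
Final: pos=(72.1,0), heading=0, 7 segment(s) drawn

Segment endpoints: x in {0, 9.3, 13.3, 27.2, 40.6, 44.4, 51.7, 62}, y in {0}
xmin=0, ymin=0, xmax=62, ymax=0

Answer: 0 0 62 0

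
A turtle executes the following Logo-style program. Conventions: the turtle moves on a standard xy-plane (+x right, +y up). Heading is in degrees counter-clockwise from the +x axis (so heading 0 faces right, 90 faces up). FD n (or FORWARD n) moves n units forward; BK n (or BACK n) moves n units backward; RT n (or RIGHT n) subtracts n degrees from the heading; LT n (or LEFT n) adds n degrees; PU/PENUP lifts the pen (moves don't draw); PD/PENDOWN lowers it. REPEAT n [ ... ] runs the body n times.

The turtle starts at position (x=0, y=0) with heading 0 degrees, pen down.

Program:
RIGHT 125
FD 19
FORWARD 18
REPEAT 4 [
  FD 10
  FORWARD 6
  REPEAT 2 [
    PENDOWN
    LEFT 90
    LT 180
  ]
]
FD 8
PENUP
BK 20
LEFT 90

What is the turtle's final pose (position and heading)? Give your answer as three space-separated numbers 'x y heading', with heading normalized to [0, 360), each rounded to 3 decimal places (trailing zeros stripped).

Executing turtle program step by step:
Start: pos=(0,0), heading=0, pen down
RT 125: heading 0 -> 235
FD 19: (0,0) -> (-10.898,-15.564) [heading=235, draw]
FD 18: (-10.898,-15.564) -> (-21.222,-30.309) [heading=235, draw]
REPEAT 4 [
  -- iteration 1/4 --
  FD 10: (-21.222,-30.309) -> (-26.958,-38.5) [heading=235, draw]
  FD 6: (-26.958,-38.5) -> (-30.4,-43.415) [heading=235, draw]
  REPEAT 2 [
    -- iteration 1/2 --
    PD: pen down
    LT 90: heading 235 -> 325
    LT 180: heading 325 -> 145
    -- iteration 2/2 --
    PD: pen down
    LT 90: heading 145 -> 235
    LT 180: heading 235 -> 55
  ]
  -- iteration 2/4 --
  FD 10: (-30.4,-43.415) -> (-24.664,-35.224) [heading=55, draw]
  FD 6: (-24.664,-35.224) -> (-21.222,-30.309) [heading=55, draw]
  REPEAT 2 [
    -- iteration 1/2 --
    PD: pen down
    LT 90: heading 55 -> 145
    LT 180: heading 145 -> 325
    -- iteration 2/2 --
    PD: pen down
    LT 90: heading 325 -> 55
    LT 180: heading 55 -> 235
  ]
  -- iteration 3/4 --
  FD 10: (-21.222,-30.309) -> (-26.958,-38.5) [heading=235, draw]
  FD 6: (-26.958,-38.5) -> (-30.4,-43.415) [heading=235, draw]
  REPEAT 2 [
    -- iteration 1/2 --
    PD: pen down
    LT 90: heading 235 -> 325
    LT 180: heading 325 -> 145
    -- iteration 2/2 --
    PD: pen down
    LT 90: heading 145 -> 235
    LT 180: heading 235 -> 55
  ]
  -- iteration 4/4 --
  FD 10: (-30.4,-43.415) -> (-24.664,-35.224) [heading=55, draw]
  FD 6: (-24.664,-35.224) -> (-21.222,-30.309) [heading=55, draw]
  REPEAT 2 [
    -- iteration 1/2 --
    PD: pen down
    LT 90: heading 55 -> 145
    LT 180: heading 145 -> 325
    -- iteration 2/2 --
    PD: pen down
    LT 90: heading 325 -> 55
    LT 180: heading 55 -> 235
  ]
]
FD 8: (-21.222,-30.309) -> (-25.811,-36.862) [heading=235, draw]
PU: pen up
BK 20: (-25.811,-36.862) -> (-14.339,-20.479) [heading=235, move]
LT 90: heading 235 -> 325
Final: pos=(-14.339,-20.479), heading=325, 11 segment(s) drawn

Answer: -14.339 -20.479 325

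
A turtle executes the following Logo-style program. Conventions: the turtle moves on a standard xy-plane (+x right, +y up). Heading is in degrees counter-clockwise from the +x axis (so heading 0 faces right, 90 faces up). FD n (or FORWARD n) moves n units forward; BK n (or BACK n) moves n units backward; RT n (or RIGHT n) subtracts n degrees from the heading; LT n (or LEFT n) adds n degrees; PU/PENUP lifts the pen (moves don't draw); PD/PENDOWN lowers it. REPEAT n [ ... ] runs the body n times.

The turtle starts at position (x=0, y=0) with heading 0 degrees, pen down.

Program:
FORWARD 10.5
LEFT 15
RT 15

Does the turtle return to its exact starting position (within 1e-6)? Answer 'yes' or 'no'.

Answer: no

Derivation:
Executing turtle program step by step:
Start: pos=(0,0), heading=0, pen down
FD 10.5: (0,0) -> (10.5,0) [heading=0, draw]
LT 15: heading 0 -> 15
RT 15: heading 15 -> 0
Final: pos=(10.5,0), heading=0, 1 segment(s) drawn

Start position: (0, 0)
Final position: (10.5, 0)
Distance = 10.5; >= 1e-6 -> NOT closed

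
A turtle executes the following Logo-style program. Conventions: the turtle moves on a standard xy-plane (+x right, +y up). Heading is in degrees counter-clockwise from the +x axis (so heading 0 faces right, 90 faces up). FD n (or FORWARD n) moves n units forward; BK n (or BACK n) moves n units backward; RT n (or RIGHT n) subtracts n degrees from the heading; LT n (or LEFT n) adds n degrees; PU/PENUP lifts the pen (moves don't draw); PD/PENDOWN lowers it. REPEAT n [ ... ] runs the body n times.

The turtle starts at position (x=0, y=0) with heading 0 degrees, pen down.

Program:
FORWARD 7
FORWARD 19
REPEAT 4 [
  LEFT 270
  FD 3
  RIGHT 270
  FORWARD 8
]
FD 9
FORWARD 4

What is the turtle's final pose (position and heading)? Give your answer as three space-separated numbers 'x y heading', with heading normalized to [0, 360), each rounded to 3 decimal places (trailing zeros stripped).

Executing turtle program step by step:
Start: pos=(0,0), heading=0, pen down
FD 7: (0,0) -> (7,0) [heading=0, draw]
FD 19: (7,0) -> (26,0) [heading=0, draw]
REPEAT 4 [
  -- iteration 1/4 --
  LT 270: heading 0 -> 270
  FD 3: (26,0) -> (26,-3) [heading=270, draw]
  RT 270: heading 270 -> 0
  FD 8: (26,-3) -> (34,-3) [heading=0, draw]
  -- iteration 2/4 --
  LT 270: heading 0 -> 270
  FD 3: (34,-3) -> (34,-6) [heading=270, draw]
  RT 270: heading 270 -> 0
  FD 8: (34,-6) -> (42,-6) [heading=0, draw]
  -- iteration 3/4 --
  LT 270: heading 0 -> 270
  FD 3: (42,-6) -> (42,-9) [heading=270, draw]
  RT 270: heading 270 -> 0
  FD 8: (42,-9) -> (50,-9) [heading=0, draw]
  -- iteration 4/4 --
  LT 270: heading 0 -> 270
  FD 3: (50,-9) -> (50,-12) [heading=270, draw]
  RT 270: heading 270 -> 0
  FD 8: (50,-12) -> (58,-12) [heading=0, draw]
]
FD 9: (58,-12) -> (67,-12) [heading=0, draw]
FD 4: (67,-12) -> (71,-12) [heading=0, draw]
Final: pos=(71,-12), heading=0, 12 segment(s) drawn

Answer: 71 -12 0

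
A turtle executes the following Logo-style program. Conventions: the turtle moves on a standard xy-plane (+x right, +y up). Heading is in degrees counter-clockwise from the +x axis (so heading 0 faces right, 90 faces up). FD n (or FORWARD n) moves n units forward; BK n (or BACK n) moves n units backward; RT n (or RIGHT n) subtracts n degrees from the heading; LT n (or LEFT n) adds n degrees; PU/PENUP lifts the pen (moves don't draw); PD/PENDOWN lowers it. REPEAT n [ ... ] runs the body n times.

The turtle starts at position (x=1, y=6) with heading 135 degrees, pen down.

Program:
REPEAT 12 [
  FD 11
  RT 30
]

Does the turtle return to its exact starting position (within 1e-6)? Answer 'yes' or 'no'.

Executing turtle program step by step:
Start: pos=(1,6), heading=135, pen down
REPEAT 12 [
  -- iteration 1/12 --
  FD 11: (1,6) -> (-6.778,13.778) [heading=135, draw]
  RT 30: heading 135 -> 105
  -- iteration 2/12 --
  FD 11: (-6.778,13.778) -> (-9.625,24.403) [heading=105, draw]
  RT 30: heading 105 -> 75
  -- iteration 3/12 --
  FD 11: (-9.625,24.403) -> (-6.778,35.029) [heading=75, draw]
  RT 30: heading 75 -> 45
  -- iteration 4/12 --
  FD 11: (-6.778,35.029) -> (1,42.807) [heading=45, draw]
  RT 30: heading 45 -> 15
  -- iteration 5/12 --
  FD 11: (1,42.807) -> (11.625,45.654) [heading=15, draw]
  RT 30: heading 15 -> 345
  -- iteration 6/12 --
  FD 11: (11.625,45.654) -> (22.25,42.807) [heading=345, draw]
  RT 30: heading 345 -> 315
  -- iteration 7/12 --
  FD 11: (22.25,42.807) -> (30.029,35.029) [heading=315, draw]
  RT 30: heading 315 -> 285
  -- iteration 8/12 --
  FD 11: (30.029,35.029) -> (32.876,24.403) [heading=285, draw]
  RT 30: heading 285 -> 255
  -- iteration 9/12 --
  FD 11: (32.876,24.403) -> (30.029,13.778) [heading=255, draw]
  RT 30: heading 255 -> 225
  -- iteration 10/12 --
  FD 11: (30.029,13.778) -> (22.25,6) [heading=225, draw]
  RT 30: heading 225 -> 195
  -- iteration 11/12 --
  FD 11: (22.25,6) -> (11.625,3.153) [heading=195, draw]
  RT 30: heading 195 -> 165
  -- iteration 12/12 --
  FD 11: (11.625,3.153) -> (1,6) [heading=165, draw]
  RT 30: heading 165 -> 135
]
Final: pos=(1,6), heading=135, 12 segment(s) drawn

Start position: (1, 6)
Final position: (1, 6)
Distance = 0; < 1e-6 -> CLOSED

Answer: yes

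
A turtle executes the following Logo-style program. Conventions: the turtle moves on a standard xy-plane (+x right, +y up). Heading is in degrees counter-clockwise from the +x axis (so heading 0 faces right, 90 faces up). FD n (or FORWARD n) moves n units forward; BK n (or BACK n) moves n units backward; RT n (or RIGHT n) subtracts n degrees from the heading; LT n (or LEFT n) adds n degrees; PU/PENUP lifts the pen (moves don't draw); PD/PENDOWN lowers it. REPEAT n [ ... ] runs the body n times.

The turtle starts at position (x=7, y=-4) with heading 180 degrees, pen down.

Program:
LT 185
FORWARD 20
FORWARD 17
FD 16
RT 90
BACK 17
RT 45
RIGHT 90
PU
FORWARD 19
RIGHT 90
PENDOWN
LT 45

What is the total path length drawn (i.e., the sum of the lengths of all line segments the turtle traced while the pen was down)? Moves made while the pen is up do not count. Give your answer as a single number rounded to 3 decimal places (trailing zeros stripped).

Answer: 70

Derivation:
Executing turtle program step by step:
Start: pos=(7,-4), heading=180, pen down
LT 185: heading 180 -> 5
FD 20: (7,-4) -> (26.924,-2.257) [heading=5, draw]
FD 17: (26.924,-2.257) -> (43.859,-0.775) [heading=5, draw]
FD 16: (43.859,-0.775) -> (59.798,0.619) [heading=5, draw]
RT 90: heading 5 -> 275
BK 17: (59.798,0.619) -> (58.317,17.555) [heading=275, draw]
RT 45: heading 275 -> 230
RT 90: heading 230 -> 140
PU: pen up
FD 19: (58.317,17.555) -> (43.762,29.768) [heading=140, move]
RT 90: heading 140 -> 50
PD: pen down
LT 45: heading 50 -> 95
Final: pos=(43.762,29.768), heading=95, 4 segment(s) drawn

Segment lengths:
  seg 1: (7,-4) -> (26.924,-2.257), length = 20
  seg 2: (26.924,-2.257) -> (43.859,-0.775), length = 17
  seg 3: (43.859,-0.775) -> (59.798,0.619), length = 16
  seg 4: (59.798,0.619) -> (58.317,17.555), length = 17
Total = 70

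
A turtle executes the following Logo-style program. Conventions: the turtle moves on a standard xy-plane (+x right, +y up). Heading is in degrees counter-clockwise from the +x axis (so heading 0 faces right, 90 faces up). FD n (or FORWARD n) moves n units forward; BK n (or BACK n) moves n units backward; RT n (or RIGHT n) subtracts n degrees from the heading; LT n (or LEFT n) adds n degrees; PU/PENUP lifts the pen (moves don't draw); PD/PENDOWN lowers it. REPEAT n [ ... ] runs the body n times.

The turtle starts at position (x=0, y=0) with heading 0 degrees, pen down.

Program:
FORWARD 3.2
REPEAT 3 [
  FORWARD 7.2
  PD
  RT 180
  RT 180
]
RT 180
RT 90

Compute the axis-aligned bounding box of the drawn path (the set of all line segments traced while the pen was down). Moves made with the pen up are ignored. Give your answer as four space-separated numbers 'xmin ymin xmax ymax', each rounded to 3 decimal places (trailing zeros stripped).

Answer: 0 0 24.8 0

Derivation:
Executing turtle program step by step:
Start: pos=(0,0), heading=0, pen down
FD 3.2: (0,0) -> (3.2,0) [heading=0, draw]
REPEAT 3 [
  -- iteration 1/3 --
  FD 7.2: (3.2,0) -> (10.4,0) [heading=0, draw]
  PD: pen down
  RT 180: heading 0 -> 180
  RT 180: heading 180 -> 0
  -- iteration 2/3 --
  FD 7.2: (10.4,0) -> (17.6,0) [heading=0, draw]
  PD: pen down
  RT 180: heading 0 -> 180
  RT 180: heading 180 -> 0
  -- iteration 3/3 --
  FD 7.2: (17.6,0) -> (24.8,0) [heading=0, draw]
  PD: pen down
  RT 180: heading 0 -> 180
  RT 180: heading 180 -> 0
]
RT 180: heading 0 -> 180
RT 90: heading 180 -> 90
Final: pos=(24.8,0), heading=90, 4 segment(s) drawn

Segment endpoints: x in {0, 3.2, 10.4, 17.6, 24.8}, y in {0, 0, 0}
xmin=0, ymin=0, xmax=24.8, ymax=0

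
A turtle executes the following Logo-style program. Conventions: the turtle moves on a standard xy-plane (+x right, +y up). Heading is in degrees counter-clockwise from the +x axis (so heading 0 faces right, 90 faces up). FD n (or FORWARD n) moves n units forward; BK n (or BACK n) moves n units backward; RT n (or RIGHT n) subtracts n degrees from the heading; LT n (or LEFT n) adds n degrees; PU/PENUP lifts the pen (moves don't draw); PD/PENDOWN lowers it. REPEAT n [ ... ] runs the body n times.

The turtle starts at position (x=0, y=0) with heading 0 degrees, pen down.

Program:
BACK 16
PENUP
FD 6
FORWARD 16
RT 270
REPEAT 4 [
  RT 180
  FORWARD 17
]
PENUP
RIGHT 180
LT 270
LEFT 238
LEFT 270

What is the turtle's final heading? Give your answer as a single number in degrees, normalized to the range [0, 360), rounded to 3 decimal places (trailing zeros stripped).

Executing turtle program step by step:
Start: pos=(0,0), heading=0, pen down
BK 16: (0,0) -> (-16,0) [heading=0, draw]
PU: pen up
FD 6: (-16,0) -> (-10,0) [heading=0, move]
FD 16: (-10,0) -> (6,0) [heading=0, move]
RT 270: heading 0 -> 90
REPEAT 4 [
  -- iteration 1/4 --
  RT 180: heading 90 -> 270
  FD 17: (6,0) -> (6,-17) [heading=270, move]
  -- iteration 2/4 --
  RT 180: heading 270 -> 90
  FD 17: (6,-17) -> (6,0) [heading=90, move]
  -- iteration 3/4 --
  RT 180: heading 90 -> 270
  FD 17: (6,0) -> (6,-17) [heading=270, move]
  -- iteration 4/4 --
  RT 180: heading 270 -> 90
  FD 17: (6,-17) -> (6,0) [heading=90, move]
]
PU: pen up
RT 180: heading 90 -> 270
LT 270: heading 270 -> 180
LT 238: heading 180 -> 58
LT 270: heading 58 -> 328
Final: pos=(6,0), heading=328, 1 segment(s) drawn

Answer: 328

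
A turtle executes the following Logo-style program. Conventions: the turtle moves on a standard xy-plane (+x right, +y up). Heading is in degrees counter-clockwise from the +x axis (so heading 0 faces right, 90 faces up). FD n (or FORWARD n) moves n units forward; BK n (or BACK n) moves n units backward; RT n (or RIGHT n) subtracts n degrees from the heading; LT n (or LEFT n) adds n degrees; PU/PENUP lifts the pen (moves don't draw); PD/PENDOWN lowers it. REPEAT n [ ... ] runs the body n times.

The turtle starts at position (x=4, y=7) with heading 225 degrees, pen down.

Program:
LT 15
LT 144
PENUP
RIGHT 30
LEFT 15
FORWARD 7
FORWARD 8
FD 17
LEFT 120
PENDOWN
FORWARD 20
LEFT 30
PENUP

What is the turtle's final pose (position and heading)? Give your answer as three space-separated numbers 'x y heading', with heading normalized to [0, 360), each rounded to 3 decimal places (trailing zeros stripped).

Executing turtle program step by step:
Start: pos=(4,7), heading=225, pen down
LT 15: heading 225 -> 240
LT 144: heading 240 -> 24
PU: pen up
RT 30: heading 24 -> 354
LT 15: heading 354 -> 9
FD 7: (4,7) -> (10.914,8.095) [heading=9, move]
FD 8: (10.914,8.095) -> (18.815,9.347) [heading=9, move]
FD 17: (18.815,9.347) -> (35.606,12.006) [heading=9, move]
LT 120: heading 9 -> 129
PD: pen down
FD 20: (35.606,12.006) -> (23.02,27.549) [heading=129, draw]
LT 30: heading 129 -> 159
PU: pen up
Final: pos=(23.02,27.549), heading=159, 1 segment(s) drawn

Answer: 23.02 27.549 159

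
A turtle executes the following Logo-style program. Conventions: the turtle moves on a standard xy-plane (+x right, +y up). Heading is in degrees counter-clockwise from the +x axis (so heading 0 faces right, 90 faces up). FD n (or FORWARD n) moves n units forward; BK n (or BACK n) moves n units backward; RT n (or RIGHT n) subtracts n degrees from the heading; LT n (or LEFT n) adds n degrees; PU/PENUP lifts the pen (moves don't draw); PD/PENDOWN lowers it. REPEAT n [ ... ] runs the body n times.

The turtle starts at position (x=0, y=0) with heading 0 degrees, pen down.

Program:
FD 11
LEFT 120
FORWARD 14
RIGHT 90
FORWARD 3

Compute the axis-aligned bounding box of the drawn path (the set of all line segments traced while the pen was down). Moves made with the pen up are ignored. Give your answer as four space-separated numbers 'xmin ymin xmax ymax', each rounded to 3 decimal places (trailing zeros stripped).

Answer: 0 0 11 13.624

Derivation:
Executing turtle program step by step:
Start: pos=(0,0), heading=0, pen down
FD 11: (0,0) -> (11,0) [heading=0, draw]
LT 120: heading 0 -> 120
FD 14: (11,0) -> (4,12.124) [heading=120, draw]
RT 90: heading 120 -> 30
FD 3: (4,12.124) -> (6.598,13.624) [heading=30, draw]
Final: pos=(6.598,13.624), heading=30, 3 segment(s) drawn

Segment endpoints: x in {0, 4, 6.598, 11}, y in {0, 12.124, 13.624}
xmin=0, ymin=0, xmax=11, ymax=13.624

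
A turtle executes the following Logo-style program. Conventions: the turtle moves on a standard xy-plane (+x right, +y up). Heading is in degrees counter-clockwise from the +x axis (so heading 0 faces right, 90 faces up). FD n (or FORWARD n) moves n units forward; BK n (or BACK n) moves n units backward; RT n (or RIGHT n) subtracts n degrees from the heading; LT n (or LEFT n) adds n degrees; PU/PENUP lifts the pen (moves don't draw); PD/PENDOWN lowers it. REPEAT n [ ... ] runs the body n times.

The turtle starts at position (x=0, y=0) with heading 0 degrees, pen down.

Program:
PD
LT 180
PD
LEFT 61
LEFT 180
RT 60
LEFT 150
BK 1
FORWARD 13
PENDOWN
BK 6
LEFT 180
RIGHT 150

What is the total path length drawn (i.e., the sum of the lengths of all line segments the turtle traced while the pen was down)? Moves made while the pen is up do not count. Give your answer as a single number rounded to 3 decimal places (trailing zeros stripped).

Executing turtle program step by step:
Start: pos=(0,0), heading=0, pen down
PD: pen down
LT 180: heading 0 -> 180
PD: pen down
LT 61: heading 180 -> 241
LT 180: heading 241 -> 61
RT 60: heading 61 -> 1
LT 150: heading 1 -> 151
BK 1: (0,0) -> (0.875,-0.485) [heading=151, draw]
FD 13: (0.875,-0.485) -> (-10.495,5.818) [heading=151, draw]
PD: pen down
BK 6: (-10.495,5.818) -> (-5.248,2.909) [heading=151, draw]
LT 180: heading 151 -> 331
RT 150: heading 331 -> 181
Final: pos=(-5.248,2.909), heading=181, 3 segment(s) drawn

Segment lengths:
  seg 1: (0,0) -> (0.875,-0.485), length = 1
  seg 2: (0.875,-0.485) -> (-10.495,5.818), length = 13
  seg 3: (-10.495,5.818) -> (-5.248,2.909), length = 6
Total = 20

Answer: 20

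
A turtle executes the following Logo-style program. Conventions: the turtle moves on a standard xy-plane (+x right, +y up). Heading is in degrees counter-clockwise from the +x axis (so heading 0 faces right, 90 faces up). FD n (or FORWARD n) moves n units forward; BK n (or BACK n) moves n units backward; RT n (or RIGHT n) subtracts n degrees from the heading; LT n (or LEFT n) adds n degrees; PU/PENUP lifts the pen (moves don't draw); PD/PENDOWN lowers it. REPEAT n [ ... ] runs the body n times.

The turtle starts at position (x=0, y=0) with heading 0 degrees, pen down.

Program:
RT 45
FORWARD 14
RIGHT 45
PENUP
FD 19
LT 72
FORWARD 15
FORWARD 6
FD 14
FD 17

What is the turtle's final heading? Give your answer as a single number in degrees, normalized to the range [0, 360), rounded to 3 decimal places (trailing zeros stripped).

Answer: 342

Derivation:
Executing turtle program step by step:
Start: pos=(0,0), heading=0, pen down
RT 45: heading 0 -> 315
FD 14: (0,0) -> (9.899,-9.899) [heading=315, draw]
RT 45: heading 315 -> 270
PU: pen up
FD 19: (9.899,-9.899) -> (9.899,-28.899) [heading=270, move]
LT 72: heading 270 -> 342
FD 15: (9.899,-28.899) -> (24.165,-33.535) [heading=342, move]
FD 6: (24.165,-33.535) -> (29.872,-35.389) [heading=342, move]
FD 14: (29.872,-35.389) -> (43.186,-39.715) [heading=342, move]
FD 17: (43.186,-39.715) -> (59.354,-44.968) [heading=342, move]
Final: pos=(59.354,-44.968), heading=342, 1 segment(s) drawn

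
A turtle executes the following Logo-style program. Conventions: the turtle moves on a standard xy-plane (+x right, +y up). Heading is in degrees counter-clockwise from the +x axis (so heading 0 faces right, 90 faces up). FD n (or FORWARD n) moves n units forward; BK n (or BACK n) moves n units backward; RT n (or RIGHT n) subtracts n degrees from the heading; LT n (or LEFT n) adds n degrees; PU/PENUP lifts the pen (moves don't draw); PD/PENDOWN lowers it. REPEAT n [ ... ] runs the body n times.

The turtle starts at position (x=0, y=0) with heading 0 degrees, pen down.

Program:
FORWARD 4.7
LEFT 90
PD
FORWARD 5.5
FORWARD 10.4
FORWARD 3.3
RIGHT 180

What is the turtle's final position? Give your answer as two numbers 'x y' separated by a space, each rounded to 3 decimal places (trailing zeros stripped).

Executing turtle program step by step:
Start: pos=(0,0), heading=0, pen down
FD 4.7: (0,0) -> (4.7,0) [heading=0, draw]
LT 90: heading 0 -> 90
PD: pen down
FD 5.5: (4.7,0) -> (4.7,5.5) [heading=90, draw]
FD 10.4: (4.7,5.5) -> (4.7,15.9) [heading=90, draw]
FD 3.3: (4.7,15.9) -> (4.7,19.2) [heading=90, draw]
RT 180: heading 90 -> 270
Final: pos=(4.7,19.2), heading=270, 4 segment(s) drawn

Answer: 4.7 19.2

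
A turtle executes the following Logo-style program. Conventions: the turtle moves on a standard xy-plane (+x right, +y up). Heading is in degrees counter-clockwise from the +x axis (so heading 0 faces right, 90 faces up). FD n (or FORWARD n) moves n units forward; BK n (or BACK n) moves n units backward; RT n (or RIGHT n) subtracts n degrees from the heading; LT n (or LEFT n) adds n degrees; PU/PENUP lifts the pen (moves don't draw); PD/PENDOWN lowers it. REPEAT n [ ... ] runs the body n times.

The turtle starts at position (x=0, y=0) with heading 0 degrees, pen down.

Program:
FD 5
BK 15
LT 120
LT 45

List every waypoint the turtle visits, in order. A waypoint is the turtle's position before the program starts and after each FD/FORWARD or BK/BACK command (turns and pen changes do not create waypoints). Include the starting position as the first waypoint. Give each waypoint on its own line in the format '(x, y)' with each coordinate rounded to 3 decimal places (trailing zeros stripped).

Answer: (0, 0)
(5, 0)
(-10, 0)

Derivation:
Executing turtle program step by step:
Start: pos=(0,0), heading=0, pen down
FD 5: (0,0) -> (5,0) [heading=0, draw]
BK 15: (5,0) -> (-10,0) [heading=0, draw]
LT 120: heading 0 -> 120
LT 45: heading 120 -> 165
Final: pos=(-10,0), heading=165, 2 segment(s) drawn
Waypoints (3 total):
(0, 0)
(5, 0)
(-10, 0)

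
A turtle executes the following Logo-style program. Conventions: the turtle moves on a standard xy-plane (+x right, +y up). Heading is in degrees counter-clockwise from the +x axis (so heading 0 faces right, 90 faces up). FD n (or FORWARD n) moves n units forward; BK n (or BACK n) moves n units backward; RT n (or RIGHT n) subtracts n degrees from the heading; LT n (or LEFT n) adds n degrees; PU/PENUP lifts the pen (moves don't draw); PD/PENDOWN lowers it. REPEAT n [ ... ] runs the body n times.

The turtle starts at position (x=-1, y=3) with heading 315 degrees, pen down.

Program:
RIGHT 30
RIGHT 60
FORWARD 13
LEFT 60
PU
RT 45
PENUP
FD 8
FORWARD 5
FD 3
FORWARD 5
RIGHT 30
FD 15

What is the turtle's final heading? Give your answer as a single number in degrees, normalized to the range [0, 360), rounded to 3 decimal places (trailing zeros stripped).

Executing turtle program step by step:
Start: pos=(-1,3), heading=315, pen down
RT 30: heading 315 -> 285
RT 60: heading 285 -> 225
FD 13: (-1,3) -> (-10.192,-6.192) [heading=225, draw]
LT 60: heading 225 -> 285
PU: pen up
RT 45: heading 285 -> 240
PU: pen up
FD 8: (-10.192,-6.192) -> (-14.192,-13.121) [heading=240, move]
FD 5: (-14.192,-13.121) -> (-16.692,-17.451) [heading=240, move]
FD 3: (-16.692,-17.451) -> (-18.192,-20.049) [heading=240, move]
FD 5: (-18.192,-20.049) -> (-20.692,-24.379) [heading=240, move]
RT 30: heading 240 -> 210
FD 15: (-20.692,-24.379) -> (-33.683,-31.879) [heading=210, move]
Final: pos=(-33.683,-31.879), heading=210, 1 segment(s) drawn

Answer: 210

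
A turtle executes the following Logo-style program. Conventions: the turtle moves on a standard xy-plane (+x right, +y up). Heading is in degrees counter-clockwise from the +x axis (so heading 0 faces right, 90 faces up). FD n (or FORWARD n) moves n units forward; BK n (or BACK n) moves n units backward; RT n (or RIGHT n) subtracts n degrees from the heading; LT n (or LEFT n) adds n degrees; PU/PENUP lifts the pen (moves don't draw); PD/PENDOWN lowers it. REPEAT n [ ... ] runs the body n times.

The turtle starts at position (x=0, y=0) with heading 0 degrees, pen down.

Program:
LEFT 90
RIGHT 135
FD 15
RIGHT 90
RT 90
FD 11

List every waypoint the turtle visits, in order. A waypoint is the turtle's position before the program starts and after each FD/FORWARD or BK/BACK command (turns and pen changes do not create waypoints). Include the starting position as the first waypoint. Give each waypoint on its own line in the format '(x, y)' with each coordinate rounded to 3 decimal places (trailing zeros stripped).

Executing turtle program step by step:
Start: pos=(0,0), heading=0, pen down
LT 90: heading 0 -> 90
RT 135: heading 90 -> 315
FD 15: (0,0) -> (10.607,-10.607) [heading=315, draw]
RT 90: heading 315 -> 225
RT 90: heading 225 -> 135
FD 11: (10.607,-10.607) -> (2.828,-2.828) [heading=135, draw]
Final: pos=(2.828,-2.828), heading=135, 2 segment(s) drawn
Waypoints (3 total):
(0, 0)
(10.607, -10.607)
(2.828, -2.828)

Answer: (0, 0)
(10.607, -10.607)
(2.828, -2.828)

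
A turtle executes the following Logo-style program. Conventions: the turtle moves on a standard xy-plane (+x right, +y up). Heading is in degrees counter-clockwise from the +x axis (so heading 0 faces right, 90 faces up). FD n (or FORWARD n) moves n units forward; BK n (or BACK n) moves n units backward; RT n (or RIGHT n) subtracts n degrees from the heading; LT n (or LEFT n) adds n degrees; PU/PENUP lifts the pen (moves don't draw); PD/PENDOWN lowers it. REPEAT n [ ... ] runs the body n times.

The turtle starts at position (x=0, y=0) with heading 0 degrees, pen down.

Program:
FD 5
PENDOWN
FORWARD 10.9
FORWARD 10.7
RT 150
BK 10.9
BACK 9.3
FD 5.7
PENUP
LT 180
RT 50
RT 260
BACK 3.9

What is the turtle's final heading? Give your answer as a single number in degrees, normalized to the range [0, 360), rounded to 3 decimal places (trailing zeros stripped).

Answer: 80

Derivation:
Executing turtle program step by step:
Start: pos=(0,0), heading=0, pen down
FD 5: (0,0) -> (5,0) [heading=0, draw]
PD: pen down
FD 10.9: (5,0) -> (15.9,0) [heading=0, draw]
FD 10.7: (15.9,0) -> (26.6,0) [heading=0, draw]
RT 150: heading 0 -> 210
BK 10.9: (26.6,0) -> (36.04,5.45) [heading=210, draw]
BK 9.3: (36.04,5.45) -> (44.094,10.1) [heading=210, draw]
FD 5.7: (44.094,10.1) -> (39.157,7.25) [heading=210, draw]
PU: pen up
LT 180: heading 210 -> 30
RT 50: heading 30 -> 340
RT 260: heading 340 -> 80
BK 3.9: (39.157,7.25) -> (38.48,3.409) [heading=80, move]
Final: pos=(38.48,3.409), heading=80, 6 segment(s) drawn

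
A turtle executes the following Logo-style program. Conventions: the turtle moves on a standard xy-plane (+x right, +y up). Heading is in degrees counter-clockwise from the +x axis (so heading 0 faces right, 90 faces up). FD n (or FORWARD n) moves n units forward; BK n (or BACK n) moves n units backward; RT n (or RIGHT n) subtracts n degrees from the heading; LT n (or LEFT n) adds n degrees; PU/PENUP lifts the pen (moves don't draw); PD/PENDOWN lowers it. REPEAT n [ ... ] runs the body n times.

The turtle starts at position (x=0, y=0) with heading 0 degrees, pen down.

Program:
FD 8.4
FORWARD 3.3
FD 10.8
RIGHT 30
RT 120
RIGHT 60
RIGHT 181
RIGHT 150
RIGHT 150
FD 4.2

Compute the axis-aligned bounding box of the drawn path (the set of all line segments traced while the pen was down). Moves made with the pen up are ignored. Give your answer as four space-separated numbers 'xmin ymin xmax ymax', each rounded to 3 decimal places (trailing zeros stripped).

Answer: 0 0 26.173 2.036

Derivation:
Executing turtle program step by step:
Start: pos=(0,0), heading=0, pen down
FD 8.4: (0,0) -> (8.4,0) [heading=0, draw]
FD 3.3: (8.4,0) -> (11.7,0) [heading=0, draw]
FD 10.8: (11.7,0) -> (22.5,0) [heading=0, draw]
RT 30: heading 0 -> 330
RT 120: heading 330 -> 210
RT 60: heading 210 -> 150
RT 181: heading 150 -> 329
RT 150: heading 329 -> 179
RT 150: heading 179 -> 29
FD 4.2: (22.5,0) -> (26.173,2.036) [heading=29, draw]
Final: pos=(26.173,2.036), heading=29, 4 segment(s) drawn

Segment endpoints: x in {0, 8.4, 11.7, 22.5, 26.173}, y in {0, 2.036}
xmin=0, ymin=0, xmax=26.173, ymax=2.036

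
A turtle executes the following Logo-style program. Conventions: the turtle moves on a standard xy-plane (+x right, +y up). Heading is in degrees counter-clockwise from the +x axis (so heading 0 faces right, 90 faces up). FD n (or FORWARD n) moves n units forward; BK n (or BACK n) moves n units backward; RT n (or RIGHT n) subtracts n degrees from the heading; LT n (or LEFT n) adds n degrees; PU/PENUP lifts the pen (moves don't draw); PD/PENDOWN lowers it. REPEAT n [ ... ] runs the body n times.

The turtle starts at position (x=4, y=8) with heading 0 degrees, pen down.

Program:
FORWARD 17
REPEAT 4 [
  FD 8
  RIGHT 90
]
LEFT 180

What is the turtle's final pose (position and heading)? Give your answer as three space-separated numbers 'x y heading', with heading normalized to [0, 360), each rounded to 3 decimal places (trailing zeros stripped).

Answer: 21 8 180

Derivation:
Executing turtle program step by step:
Start: pos=(4,8), heading=0, pen down
FD 17: (4,8) -> (21,8) [heading=0, draw]
REPEAT 4 [
  -- iteration 1/4 --
  FD 8: (21,8) -> (29,8) [heading=0, draw]
  RT 90: heading 0 -> 270
  -- iteration 2/4 --
  FD 8: (29,8) -> (29,0) [heading=270, draw]
  RT 90: heading 270 -> 180
  -- iteration 3/4 --
  FD 8: (29,0) -> (21,0) [heading=180, draw]
  RT 90: heading 180 -> 90
  -- iteration 4/4 --
  FD 8: (21,0) -> (21,8) [heading=90, draw]
  RT 90: heading 90 -> 0
]
LT 180: heading 0 -> 180
Final: pos=(21,8), heading=180, 5 segment(s) drawn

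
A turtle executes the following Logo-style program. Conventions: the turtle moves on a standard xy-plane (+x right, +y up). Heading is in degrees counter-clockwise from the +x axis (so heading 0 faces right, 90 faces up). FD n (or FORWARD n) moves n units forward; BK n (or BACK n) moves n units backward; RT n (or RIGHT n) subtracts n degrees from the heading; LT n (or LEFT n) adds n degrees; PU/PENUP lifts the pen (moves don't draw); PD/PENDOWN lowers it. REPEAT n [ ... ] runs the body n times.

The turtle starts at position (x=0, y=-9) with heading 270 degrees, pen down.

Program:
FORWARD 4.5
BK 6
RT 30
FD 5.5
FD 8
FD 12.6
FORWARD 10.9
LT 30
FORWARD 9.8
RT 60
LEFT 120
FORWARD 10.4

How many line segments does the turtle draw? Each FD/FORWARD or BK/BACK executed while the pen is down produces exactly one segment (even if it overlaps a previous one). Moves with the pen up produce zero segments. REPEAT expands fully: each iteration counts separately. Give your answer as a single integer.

Executing turtle program step by step:
Start: pos=(0,-9), heading=270, pen down
FD 4.5: (0,-9) -> (0,-13.5) [heading=270, draw]
BK 6: (0,-13.5) -> (0,-7.5) [heading=270, draw]
RT 30: heading 270 -> 240
FD 5.5: (0,-7.5) -> (-2.75,-12.263) [heading=240, draw]
FD 8: (-2.75,-12.263) -> (-6.75,-19.191) [heading=240, draw]
FD 12.6: (-6.75,-19.191) -> (-13.05,-30.103) [heading=240, draw]
FD 10.9: (-13.05,-30.103) -> (-18.5,-39.543) [heading=240, draw]
LT 30: heading 240 -> 270
FD 9.8: (-18.5,-39.543) -> (-18.5,-49.343) [heading=270, draw]
RT 60: heading 270 -> 210
LT 120: heading 210 -> 330
FD 10.4: (-18.5,-49.343) -> (-9.493,-54.543) [heading=330, draw]
Final: pos=(-9.493,-54.543), heading=330, 8 segment(s) drawn
Segments drawn: 8

Answer: 8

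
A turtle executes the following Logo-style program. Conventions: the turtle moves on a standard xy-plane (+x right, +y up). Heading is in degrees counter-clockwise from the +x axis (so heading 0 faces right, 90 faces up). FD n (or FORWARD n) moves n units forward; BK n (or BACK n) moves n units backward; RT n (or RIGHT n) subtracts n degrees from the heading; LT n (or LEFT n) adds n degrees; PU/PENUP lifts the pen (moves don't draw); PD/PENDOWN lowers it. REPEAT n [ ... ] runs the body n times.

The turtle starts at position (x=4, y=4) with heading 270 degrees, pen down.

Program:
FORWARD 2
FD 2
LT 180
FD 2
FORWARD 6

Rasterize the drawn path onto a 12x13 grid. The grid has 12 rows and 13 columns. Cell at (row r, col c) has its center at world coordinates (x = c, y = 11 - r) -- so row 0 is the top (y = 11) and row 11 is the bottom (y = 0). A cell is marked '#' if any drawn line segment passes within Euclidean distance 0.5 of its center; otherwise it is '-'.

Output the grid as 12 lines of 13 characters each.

Answer: -------------
-------------
-------------
----#--------
----#--------
----#--------
----#--------
----#--------
----#--------
----#--------
----#--------
----#--------

Derivation:
Segment 0: (4,4) -> (4,2)
Segment 1: (4,2) -> (4,0)
Segment 2: (4,0) -> (4,2)
Segment 3: (4,2) -> (4,8)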